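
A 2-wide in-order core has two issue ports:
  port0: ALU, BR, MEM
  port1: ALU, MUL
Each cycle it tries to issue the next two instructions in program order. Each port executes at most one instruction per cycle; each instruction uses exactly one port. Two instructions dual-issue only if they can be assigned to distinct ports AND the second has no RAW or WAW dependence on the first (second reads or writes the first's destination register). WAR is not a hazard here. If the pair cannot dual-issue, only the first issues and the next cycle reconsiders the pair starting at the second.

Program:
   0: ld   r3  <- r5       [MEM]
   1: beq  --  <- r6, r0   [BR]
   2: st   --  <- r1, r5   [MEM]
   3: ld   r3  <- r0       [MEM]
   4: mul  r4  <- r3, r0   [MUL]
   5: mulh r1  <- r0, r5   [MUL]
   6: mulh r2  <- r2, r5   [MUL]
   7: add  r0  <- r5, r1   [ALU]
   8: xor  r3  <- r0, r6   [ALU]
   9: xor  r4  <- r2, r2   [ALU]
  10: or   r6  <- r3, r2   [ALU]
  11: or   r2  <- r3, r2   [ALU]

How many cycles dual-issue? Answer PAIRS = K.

t=0 i0:ld.MEM ; no-port MEM/BR
t=1 i1:beq.BR ; no-port BR/MEM
t=2 i2:st.MEM ; no-port MEM/MEM
t=3 i3:ld.MEM ; RAW r3
t=4 i4:mul.MUL ; no-port MUL/MUL
t=5 i5:mulh.MUL ; no-port MUL/MUL
t=6 i6/i7:mulh.MUL+add.ALU ; 2-wide
t=7 i8/i9:xor.ALU+xor.ALU ; 2-wide
t=8 i10/i11:or.ALU+or.ALU ; 2-wide

PAIRS = 3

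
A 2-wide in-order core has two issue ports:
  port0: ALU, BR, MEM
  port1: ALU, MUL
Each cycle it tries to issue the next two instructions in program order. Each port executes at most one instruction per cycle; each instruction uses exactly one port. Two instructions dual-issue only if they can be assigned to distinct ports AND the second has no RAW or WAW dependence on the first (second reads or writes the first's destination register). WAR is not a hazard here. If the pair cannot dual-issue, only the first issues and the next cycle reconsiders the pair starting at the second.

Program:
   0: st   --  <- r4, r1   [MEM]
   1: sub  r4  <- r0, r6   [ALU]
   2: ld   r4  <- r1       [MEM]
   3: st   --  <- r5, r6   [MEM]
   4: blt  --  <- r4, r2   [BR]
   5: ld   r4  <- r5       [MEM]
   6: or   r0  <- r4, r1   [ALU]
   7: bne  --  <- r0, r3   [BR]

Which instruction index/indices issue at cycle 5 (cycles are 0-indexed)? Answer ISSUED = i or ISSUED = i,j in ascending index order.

c0: i0/i1 st/sub  2-wide
c1: i2 ld  no-port MEM/MEM
c2: i3 st  no-port MEM/BR
c3: i4 blt  no-port BR/MEM
c4: i5 ld  RAW r4
c5: i6 or  RAW r0
c6: i7 bne  tail

ISSUED = 6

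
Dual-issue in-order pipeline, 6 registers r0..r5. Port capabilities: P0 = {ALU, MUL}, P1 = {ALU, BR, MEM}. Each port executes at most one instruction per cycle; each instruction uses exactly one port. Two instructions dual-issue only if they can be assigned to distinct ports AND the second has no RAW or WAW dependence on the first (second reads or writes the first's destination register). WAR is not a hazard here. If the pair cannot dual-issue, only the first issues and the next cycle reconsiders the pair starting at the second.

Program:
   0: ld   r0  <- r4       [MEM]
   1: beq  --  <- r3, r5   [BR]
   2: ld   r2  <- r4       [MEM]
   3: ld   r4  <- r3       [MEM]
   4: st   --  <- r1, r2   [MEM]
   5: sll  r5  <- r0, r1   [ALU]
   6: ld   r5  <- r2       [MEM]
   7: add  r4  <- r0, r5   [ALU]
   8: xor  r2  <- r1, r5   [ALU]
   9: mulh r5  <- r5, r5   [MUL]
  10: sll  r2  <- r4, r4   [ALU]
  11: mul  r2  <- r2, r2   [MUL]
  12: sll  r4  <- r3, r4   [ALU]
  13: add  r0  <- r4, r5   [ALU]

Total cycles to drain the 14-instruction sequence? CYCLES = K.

t=0 i0:ld ; no-port MEM/BR
t=1 i1:beq ; no-port BR/MEM
t=2 i2:ld ; no-port MEM/MEM
t=3 i3:ld ; no-port MEM/MEM
t=4 i4+i5:st+sll ; 2-wide
t=5 i6:ld ; RAW r5
t=6 i7+i8:add+xor ; 2-wide
t=7 i9+i10:mulh+sll ; 2-wide
t=8 i11+i12:mul+sll ; 2-wide
t=9 i13:add ; tail

CYCLES = 10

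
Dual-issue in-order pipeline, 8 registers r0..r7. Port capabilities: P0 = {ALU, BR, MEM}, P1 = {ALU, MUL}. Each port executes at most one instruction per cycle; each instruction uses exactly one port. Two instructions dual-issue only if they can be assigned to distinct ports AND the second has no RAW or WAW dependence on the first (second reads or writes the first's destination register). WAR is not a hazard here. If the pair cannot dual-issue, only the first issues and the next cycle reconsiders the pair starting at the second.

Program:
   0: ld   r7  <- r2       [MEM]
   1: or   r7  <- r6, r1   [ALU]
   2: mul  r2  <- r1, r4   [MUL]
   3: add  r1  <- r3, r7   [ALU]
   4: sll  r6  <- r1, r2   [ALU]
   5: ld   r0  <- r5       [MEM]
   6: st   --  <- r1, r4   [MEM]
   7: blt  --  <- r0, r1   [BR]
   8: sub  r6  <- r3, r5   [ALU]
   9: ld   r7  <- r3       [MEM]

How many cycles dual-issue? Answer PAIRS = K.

#0 head=0: ld i0 WAW r7
#1 head=1: or mul i1,i2 2-wide
#2 head=3: add i3 RAW r1
#3 head=4: sll ld i4,i5 2-wide
#4 head=6: st i6 no-port MEM/BR
#5 head=7: blt sub i7,i8 2-wide
#6 head=9: ld i9 tail

PAIRS = 3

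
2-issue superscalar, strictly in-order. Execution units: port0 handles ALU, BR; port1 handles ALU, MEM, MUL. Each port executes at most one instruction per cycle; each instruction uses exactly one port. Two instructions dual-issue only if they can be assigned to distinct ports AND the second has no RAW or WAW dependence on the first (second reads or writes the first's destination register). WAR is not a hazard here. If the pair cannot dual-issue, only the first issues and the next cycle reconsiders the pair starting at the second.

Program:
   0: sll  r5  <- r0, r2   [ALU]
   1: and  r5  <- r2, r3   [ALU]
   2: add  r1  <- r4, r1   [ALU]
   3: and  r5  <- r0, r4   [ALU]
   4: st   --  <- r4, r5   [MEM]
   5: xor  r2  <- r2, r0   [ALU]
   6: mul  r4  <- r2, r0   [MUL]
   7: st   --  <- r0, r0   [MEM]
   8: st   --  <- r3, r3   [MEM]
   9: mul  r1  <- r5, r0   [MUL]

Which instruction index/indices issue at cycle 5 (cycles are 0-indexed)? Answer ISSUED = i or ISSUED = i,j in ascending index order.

ISSUED = 7

0. sll.ALU @i0  | WAW r5
1. and.ALU+add.ALU @i1/i2  | pair
2. and.ALU @i3  | RAW r5
3. st.MEM+xor.ALU @i4/i5  | pair
4. mul.MUL @i6  | no-port MUL/MEM
5. st.MEM @i7  | no-port MEM/MEM
6. st.MEM @i8  | no-port MEM/MUL
7. mul.MUL @i9  | tail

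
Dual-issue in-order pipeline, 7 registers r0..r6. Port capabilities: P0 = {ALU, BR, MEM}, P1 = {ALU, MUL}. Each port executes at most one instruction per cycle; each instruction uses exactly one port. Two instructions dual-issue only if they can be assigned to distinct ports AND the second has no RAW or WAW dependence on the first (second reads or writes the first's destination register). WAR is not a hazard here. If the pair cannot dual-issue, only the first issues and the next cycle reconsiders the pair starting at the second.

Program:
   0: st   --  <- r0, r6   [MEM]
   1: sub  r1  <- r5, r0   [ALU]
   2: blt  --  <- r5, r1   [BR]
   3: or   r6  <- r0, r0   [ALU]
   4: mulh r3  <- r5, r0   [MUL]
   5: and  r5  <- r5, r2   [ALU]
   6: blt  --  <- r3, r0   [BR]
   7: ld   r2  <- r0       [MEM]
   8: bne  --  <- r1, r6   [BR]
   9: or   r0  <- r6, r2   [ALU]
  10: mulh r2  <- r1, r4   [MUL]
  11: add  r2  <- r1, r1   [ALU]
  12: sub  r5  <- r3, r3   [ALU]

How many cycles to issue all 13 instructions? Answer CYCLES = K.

CYCLES = 8

  cy0 -> i0+i1 (st.MEM+sub.ALU) dual
  cy1 -> i2+i3 (blt.BR+or.ALU) dual
  cy2 -> i4+i5 (mulh.MUL+and.ALU) dual
  cy3 -> i6 (blt.BR) no-port BR/MEM
  cy4 -> i7 (ld.MEM) no-port MEM/BR
  cy5 -> i8+i9 (bne.BR+or.ALU) dual
  cy6 -> i10 (mulh.MUL) WAW r2
  cy7 -> i11+i12 (add.ALU+sub.ALU) dual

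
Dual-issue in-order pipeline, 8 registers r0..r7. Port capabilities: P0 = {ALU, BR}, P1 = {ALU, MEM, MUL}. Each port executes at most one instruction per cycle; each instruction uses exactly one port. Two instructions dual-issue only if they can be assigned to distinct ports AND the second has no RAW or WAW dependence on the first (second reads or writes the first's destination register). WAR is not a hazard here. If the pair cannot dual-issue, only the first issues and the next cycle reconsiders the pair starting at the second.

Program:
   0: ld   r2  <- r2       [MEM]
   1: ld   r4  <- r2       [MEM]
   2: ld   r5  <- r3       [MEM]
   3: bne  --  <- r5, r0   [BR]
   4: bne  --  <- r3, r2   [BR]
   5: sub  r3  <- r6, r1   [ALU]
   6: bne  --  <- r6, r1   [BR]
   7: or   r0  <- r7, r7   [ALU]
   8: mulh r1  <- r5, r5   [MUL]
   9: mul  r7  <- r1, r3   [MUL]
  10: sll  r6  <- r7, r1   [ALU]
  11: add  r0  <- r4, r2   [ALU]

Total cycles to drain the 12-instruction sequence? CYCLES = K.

CYCLES = 9

t=0 i0:ld ; no-port MEM/MEM
t=1 i1:ld ; no-port MEM/MEM
t=2 i2:ld ; RAW r5
t=3 i3:bne ; no-port BR/BR
t=4 i4+i5:bne;sub ; 2-wide
t=5 i6+i7:bne;or ; 2-wide
t=6 i8:mulh ; no-port MUL/MUL
t=7 i9:mul ; RAW r7
t=8 i10+i11:sll;add ; 2-wide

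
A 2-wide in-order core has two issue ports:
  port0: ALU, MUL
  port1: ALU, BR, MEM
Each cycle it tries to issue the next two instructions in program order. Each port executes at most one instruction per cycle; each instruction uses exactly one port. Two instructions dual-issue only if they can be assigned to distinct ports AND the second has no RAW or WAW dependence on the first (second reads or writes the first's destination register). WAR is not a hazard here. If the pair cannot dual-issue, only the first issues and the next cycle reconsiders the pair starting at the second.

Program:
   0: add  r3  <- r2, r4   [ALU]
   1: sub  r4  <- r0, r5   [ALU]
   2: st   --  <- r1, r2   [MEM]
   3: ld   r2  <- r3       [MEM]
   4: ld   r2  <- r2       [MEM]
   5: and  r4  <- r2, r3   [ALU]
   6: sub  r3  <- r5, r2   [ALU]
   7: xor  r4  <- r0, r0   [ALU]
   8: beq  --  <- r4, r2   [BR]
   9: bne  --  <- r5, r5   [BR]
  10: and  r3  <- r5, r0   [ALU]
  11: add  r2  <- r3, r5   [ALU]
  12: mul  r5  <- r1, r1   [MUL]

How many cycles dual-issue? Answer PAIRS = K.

PAIRS = 4

  cy0 -> i0&i1 (add;sub) pair
  cy1 -> i2 (st) no-port MEM/MEM
  cy2 -> i3 (ld) no-port MEM/MEM
  cy3 -> i4 (ld) RAW r2
  cy4 -> i5&i6 (and;sub) pair
  cy5 -> i7 (xor) RAW r4
  cy6 -> i8 (beq) no-port BR/BR
  cy7 -> i9&i10 (bne;and) pair
  cy8 -> i11&i12 (add;mul) pair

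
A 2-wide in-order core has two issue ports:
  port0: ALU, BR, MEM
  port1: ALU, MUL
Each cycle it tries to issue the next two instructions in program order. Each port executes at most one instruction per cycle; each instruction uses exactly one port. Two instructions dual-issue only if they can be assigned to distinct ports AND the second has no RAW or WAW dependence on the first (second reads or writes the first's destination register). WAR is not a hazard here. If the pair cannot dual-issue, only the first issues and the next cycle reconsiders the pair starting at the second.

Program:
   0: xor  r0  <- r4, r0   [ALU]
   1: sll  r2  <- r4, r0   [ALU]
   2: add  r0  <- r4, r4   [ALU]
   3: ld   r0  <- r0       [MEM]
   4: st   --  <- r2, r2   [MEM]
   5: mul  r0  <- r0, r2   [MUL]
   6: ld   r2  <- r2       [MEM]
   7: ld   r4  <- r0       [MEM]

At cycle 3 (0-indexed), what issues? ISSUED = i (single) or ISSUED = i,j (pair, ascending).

  cy0 -> i0 (xor) RAW r0
  cy1 -> i1+i2 (sll+add) dual
  cy2 -> i3 (ld) no-port MEM/MEM
  cy3 -> i4+i5 (st+mul) dual
  cy4 -> i6 (ld) no-port MEM/MEM
  cy5 -> i7 (ld) tail

ISSUED = 4,5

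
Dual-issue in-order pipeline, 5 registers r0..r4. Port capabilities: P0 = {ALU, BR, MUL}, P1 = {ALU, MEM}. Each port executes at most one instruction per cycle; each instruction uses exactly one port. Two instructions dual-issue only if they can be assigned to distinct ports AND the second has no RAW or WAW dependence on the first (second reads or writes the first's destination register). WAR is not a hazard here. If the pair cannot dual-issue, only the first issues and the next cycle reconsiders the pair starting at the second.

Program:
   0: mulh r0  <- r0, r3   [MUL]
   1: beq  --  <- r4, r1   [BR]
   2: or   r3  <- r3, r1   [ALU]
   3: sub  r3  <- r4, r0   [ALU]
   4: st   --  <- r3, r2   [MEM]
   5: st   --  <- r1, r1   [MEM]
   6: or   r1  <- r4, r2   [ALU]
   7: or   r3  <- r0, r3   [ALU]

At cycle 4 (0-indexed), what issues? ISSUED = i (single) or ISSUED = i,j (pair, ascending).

ISSUED = 5,6

[0] i0  mulh.MUL  -- no-port MUL/BR
[1] i1/i2  beq.BR or.ALU  -- 2-wide
[2] i3  sub.ALU  -- RAW r3
[3] i4  st.MEM  -- no-port MEM/MEM
[4] i5/i6  st.MEM or.ALU  -- 2-wide
[5] i7  or.ALU  -- tail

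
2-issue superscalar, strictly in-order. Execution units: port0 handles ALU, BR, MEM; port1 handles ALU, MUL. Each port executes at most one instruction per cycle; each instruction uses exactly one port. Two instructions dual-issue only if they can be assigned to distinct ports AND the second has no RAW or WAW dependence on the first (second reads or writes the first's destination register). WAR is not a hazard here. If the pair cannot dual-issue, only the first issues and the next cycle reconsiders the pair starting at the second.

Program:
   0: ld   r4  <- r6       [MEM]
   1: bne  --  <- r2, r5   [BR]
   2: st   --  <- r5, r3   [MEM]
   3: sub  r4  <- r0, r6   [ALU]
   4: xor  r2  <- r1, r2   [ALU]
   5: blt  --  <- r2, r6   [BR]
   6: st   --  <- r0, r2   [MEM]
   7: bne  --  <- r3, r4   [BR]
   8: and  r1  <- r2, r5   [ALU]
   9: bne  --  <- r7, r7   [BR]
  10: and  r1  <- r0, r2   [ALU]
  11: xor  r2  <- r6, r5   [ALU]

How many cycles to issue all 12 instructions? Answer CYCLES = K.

CYCLES = 9

  cy0 -> i0 (ld.MEM) no-port MEM/BR
  cy1 -> i1 (bne.BR) no-port BR/MEM
  cy2 -> i2,i3 (st.MEM sub.ALU) 2-wide
  cy3 -> i4 (xor.ALU) RAW r2
  cy4 -> i5 (blt.BR) no-port BR/MEM
  cy5 -> i6 (st.MEM) no-port MEM/BR
  cy6 -> i7,i8 (bne.BR and.ALU) 2-wide
  cy7 -> i9,i10 (bne.BR and.ALU) 2-wide
  cy8 -> i11 (xor.ALU) tail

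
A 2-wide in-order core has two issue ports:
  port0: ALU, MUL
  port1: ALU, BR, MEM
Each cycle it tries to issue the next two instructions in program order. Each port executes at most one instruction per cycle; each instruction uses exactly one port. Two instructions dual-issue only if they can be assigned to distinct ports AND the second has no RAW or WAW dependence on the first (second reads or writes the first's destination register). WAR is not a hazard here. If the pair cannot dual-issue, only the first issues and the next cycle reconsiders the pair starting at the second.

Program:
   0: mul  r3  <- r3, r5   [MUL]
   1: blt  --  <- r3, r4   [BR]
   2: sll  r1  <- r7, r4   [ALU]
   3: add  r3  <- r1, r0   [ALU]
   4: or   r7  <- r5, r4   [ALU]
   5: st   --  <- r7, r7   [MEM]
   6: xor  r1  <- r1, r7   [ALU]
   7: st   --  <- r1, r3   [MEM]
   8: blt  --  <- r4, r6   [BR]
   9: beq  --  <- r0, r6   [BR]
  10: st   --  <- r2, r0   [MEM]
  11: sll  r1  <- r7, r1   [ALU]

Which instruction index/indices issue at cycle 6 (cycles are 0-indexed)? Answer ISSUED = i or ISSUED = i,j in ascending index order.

t=0 i0:mul ; RAW r3
t=1 i1+i2:blt;sll ; 2-wide
t=2 i3+i4:add;or ; 2-wide
t=3 i5+i6:st;xor ; 2-wide
t=4 i7:st ; no-port MEM/BR
t=5 i8:blt ; no-port BR/BR
t=6 i9:beq ; no-port BR/MEM
t=7 i10+i11:st;sll ; 2-wide

ISSUED = 9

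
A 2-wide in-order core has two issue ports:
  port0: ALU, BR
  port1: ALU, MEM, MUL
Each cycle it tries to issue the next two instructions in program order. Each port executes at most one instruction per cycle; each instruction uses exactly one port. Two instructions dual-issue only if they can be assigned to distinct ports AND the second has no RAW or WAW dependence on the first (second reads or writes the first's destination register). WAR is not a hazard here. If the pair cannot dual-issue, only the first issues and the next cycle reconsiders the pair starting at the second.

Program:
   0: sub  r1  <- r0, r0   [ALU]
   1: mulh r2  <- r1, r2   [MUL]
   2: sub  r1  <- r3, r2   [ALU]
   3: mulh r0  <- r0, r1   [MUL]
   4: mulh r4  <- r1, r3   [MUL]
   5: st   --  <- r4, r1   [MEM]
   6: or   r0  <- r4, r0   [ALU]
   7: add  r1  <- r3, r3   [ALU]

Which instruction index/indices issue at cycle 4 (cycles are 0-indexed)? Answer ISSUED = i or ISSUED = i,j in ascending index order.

  cy0 -> i0 (sub) RAW r1
  cy1 -> i1 (mulh) RAW r2
  cy2 -> i2 (sub) RAW r1
  cy3 -> i3 (mulh) no-port MUL/MUL
  cy4 -> i4 (mulh) no-port MUL/MEM
  cy5 -> i5&i6 (st;or) dual
  cy6 -> i7 (add) tail

ISSUED = 4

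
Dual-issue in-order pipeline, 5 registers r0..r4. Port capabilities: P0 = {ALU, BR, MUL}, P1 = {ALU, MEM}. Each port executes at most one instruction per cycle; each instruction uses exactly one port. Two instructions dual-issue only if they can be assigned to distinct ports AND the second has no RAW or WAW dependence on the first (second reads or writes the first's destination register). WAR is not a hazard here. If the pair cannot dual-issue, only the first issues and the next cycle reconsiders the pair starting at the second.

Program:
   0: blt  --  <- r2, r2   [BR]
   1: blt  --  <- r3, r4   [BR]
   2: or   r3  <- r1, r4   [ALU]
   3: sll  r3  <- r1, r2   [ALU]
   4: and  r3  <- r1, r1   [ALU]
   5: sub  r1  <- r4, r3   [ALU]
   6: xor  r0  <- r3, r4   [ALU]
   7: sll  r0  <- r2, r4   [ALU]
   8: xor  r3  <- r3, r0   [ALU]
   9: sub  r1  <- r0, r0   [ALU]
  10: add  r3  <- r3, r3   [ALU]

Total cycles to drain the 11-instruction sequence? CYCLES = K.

CYCLES = 8

t=0 i0:blt.BR ; no-port BR/BR
t=1 i1,i2:blt.BR/or.ALU ; dual
t=2 i3:sll.ALU ; WAW r3
t=3 i4:and.ALU ; RAW r3
t=4 i5,i6:sub.ALU/xor.ALU ; dual
t=5 i7:sll.ALU ; RAW r0
t=6 i8,i9:xor.ALU/sub.ALU ; dual
t=7 i10:add.ALU ; tail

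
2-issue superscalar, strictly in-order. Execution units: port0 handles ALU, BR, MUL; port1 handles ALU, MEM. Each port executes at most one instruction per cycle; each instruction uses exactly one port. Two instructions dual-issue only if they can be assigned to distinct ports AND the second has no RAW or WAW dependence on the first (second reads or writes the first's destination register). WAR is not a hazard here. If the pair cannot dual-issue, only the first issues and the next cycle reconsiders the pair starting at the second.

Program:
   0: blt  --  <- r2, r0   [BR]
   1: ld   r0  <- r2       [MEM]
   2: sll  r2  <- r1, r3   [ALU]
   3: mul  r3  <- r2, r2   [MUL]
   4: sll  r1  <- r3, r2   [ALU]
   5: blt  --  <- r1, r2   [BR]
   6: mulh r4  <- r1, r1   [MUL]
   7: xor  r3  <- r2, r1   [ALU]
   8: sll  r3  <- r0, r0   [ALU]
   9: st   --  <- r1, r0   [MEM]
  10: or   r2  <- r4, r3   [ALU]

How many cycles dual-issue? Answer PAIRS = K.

PAIRS = 3

[0] i0+i1  blt;ld  -- pair
[1] i2  sll  -- RAW r2
[2] i3  mul  -- RAW r3
[3] i4  sll  -- RAW r1
[4] i5  blt  -- no-port BR/MUL
[5] i6+i7  mulh;xor  -- pair
[6] i8+i9  sll;st  -- pair
[7] i10  or  -- tail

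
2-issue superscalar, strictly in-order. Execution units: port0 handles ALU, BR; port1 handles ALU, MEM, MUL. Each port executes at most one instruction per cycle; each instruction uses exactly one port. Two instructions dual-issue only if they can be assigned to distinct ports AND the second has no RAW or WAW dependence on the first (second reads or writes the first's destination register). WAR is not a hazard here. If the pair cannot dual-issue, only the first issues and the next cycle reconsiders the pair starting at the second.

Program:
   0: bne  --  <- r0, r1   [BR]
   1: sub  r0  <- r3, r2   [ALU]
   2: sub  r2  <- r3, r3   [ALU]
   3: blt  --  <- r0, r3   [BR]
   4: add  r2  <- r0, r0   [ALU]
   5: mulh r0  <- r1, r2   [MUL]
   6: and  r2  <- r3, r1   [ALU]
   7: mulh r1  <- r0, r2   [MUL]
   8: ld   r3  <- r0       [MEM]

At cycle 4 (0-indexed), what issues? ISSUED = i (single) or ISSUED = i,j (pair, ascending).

#0 head=0: bne;sub i0+i1 dual
#1 head=2: sub;blt i2+i3 dual
#2 head=4: add i4 RAW r2
#3 head=5: mulh;and i5+i6 dual
#4 head=7: mulh i7 no-port MUL/MEM
#5 head=8: ld i8 tail

ISSUED = 7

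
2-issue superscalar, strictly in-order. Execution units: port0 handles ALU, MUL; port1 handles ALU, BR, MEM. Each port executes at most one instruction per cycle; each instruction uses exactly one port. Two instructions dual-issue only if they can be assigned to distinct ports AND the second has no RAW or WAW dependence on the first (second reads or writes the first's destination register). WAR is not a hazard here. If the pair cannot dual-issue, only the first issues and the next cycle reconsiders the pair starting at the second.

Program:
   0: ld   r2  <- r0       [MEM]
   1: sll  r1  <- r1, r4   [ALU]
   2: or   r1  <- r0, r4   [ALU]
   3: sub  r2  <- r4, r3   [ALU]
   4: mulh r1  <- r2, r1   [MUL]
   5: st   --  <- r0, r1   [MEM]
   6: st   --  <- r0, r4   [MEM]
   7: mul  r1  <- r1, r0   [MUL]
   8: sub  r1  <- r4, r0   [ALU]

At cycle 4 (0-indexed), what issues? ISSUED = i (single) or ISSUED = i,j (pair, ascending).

ISSUED = 6,7

[0] i0,i1  ld.MEM/sll.ALU  -- dual
[1] i2,i3  or.ALU/sub.ALU  -- dual
[2] i4  mulh.MUL  -- RAW r1
[3] i5  st.MEM  -- no-port MEM/MEM
[4] i6,i7  st.MEM/mul.MUL  -- dual
[5] i8  sub.ALU  -- tail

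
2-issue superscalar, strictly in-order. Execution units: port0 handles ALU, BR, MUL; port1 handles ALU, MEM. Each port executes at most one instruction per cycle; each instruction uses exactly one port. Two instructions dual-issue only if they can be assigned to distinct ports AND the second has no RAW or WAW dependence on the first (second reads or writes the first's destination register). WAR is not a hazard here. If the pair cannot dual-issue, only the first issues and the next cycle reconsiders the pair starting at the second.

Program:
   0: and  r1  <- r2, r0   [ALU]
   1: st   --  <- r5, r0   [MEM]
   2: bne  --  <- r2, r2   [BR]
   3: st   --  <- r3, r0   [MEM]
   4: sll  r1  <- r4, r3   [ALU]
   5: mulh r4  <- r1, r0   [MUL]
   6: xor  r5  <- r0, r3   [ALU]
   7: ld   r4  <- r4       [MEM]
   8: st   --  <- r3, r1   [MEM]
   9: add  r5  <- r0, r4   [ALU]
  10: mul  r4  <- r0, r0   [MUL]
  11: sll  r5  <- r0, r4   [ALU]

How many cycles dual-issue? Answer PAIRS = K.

PAIRS = 4

0. and+st @i0/i1  | pair
1. bne+st @i2/i3  | pair
2. sll @i4  | RAW r1
3. mulh+xor @i5/i6  | pair
4. ld @i7  | no-port MEM/MEM
5. st+add @i8/i9  | pair
6. mul @i10  | RAW r4
7. sll @i11  | tail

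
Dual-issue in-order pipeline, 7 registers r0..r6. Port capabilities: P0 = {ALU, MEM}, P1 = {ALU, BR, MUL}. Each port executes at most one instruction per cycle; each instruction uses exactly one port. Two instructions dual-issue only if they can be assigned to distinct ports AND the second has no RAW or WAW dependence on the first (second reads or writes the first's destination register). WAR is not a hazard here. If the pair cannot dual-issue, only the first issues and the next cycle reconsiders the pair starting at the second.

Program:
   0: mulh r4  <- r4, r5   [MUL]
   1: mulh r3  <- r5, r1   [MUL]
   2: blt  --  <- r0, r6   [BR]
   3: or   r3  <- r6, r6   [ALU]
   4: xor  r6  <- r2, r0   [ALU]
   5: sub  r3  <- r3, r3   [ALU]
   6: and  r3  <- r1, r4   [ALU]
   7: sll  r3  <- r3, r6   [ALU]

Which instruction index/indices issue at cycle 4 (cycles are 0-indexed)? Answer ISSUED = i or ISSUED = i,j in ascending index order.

#0 head=0: mulh.MUL i0 no-port MUL/MUL
#1 head=1: mulh.MUL i1 no-port MUL/BR
#2 head=2: blt.BR or.ALU i2/i3 pair
#3 head=4: xor.ALU sub.ALU i4/i5 pair
#4 head=6: and.ALU i6 RAW+WAW r3
#5 head=7: sll.ALU i7 tail

ISSUED = 6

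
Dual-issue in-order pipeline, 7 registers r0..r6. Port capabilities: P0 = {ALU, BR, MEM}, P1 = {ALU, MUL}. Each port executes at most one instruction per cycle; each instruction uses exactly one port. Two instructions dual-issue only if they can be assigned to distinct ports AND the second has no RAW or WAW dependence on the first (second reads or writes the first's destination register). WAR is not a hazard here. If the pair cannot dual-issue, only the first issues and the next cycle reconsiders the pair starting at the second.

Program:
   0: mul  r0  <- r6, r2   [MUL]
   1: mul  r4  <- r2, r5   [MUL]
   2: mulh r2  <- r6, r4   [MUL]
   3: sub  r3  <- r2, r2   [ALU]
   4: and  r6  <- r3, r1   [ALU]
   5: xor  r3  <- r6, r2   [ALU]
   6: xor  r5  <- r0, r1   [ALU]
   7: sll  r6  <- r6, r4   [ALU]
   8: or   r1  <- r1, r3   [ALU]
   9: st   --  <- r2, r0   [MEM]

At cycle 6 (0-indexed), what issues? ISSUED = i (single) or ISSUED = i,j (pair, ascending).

ISSUED = 7,8

#0 head=0: mul.MUL i0 no-port MUL/MUL
#1 head=1: mul.MUL i1 no-port MUL/MUL
#2 head=2: mulh.MUL i2 RAW r2
#3 head=3: sub.ALU i3 RAW r3
#4 head=4: and.ALU i4 RAW r6
#5 head=5: xor.ALU;xor.ALU i5&i6 pair
#6 head=7: sll.ALU;or.ALU i7&i8 pair
#7 head=9: st.MEM i9 tail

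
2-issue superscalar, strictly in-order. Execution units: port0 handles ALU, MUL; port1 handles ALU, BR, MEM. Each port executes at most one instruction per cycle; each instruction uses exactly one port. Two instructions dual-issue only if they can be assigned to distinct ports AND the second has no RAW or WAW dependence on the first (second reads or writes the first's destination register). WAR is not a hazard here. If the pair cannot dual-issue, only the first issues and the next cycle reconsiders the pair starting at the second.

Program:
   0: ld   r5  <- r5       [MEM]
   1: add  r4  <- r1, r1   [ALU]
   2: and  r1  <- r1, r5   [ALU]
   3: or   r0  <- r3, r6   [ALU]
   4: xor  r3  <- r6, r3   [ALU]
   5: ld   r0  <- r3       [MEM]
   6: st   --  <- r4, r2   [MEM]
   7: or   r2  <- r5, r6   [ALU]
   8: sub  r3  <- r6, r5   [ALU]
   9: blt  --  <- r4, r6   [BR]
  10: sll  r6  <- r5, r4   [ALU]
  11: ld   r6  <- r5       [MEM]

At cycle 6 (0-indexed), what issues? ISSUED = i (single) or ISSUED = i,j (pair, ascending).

ISSUED = 10

#0 head=0: ld+add i0&i1 2-wide
#1 head=2: and+or i2&i3 2-wide
#2 head=4: xor i4 RAW r3
#3 head=5: ld i5 no-port MEM/MEM
#4 head=6: st+or i6&i7 2-wide
#5 head=8: sub+blt i8&i9 2-wide
#6 head=10: sll i10 WAW r6
#7 head=11: ld i11 tail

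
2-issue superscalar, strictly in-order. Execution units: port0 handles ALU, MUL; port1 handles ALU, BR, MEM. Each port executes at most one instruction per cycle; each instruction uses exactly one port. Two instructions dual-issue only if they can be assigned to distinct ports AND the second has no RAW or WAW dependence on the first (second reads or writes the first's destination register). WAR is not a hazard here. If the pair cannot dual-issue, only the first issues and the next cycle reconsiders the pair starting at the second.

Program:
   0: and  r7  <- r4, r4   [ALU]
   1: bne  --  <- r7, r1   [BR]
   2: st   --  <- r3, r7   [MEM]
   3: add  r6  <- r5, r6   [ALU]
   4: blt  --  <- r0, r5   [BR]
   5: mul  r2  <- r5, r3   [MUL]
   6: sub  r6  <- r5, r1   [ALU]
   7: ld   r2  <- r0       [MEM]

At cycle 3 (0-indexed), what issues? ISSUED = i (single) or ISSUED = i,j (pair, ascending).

ISSUED = 4,5

t=0 i0:and ; RAW r7
t=1 i1:bne ; no-port BR/MEM
t=2 i2&i3:st/add ; dual
t=3 i4&i5:blt/mul ; dual
t=4 i6&i7:sub/ld ; dual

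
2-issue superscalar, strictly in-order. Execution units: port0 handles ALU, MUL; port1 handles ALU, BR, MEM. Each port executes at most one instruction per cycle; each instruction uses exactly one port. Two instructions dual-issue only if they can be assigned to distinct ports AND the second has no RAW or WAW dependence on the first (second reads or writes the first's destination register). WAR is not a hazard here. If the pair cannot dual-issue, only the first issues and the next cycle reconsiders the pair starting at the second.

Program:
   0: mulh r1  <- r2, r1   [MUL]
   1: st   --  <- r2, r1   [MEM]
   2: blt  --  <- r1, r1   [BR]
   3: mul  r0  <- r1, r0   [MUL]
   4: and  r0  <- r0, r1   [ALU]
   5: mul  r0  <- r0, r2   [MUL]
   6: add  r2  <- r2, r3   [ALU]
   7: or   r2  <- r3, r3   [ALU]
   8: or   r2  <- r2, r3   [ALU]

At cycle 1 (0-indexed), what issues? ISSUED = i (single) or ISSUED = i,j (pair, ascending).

0. mulh @i0  | RAW r1
1. st @i1  | no-port MEM/BR
2. blt mul @i2&i3  | pair
3. and @i4  | RAW+WAW r0
4. mul add @i5&i6  | pair
5. or @i7  | RAW+WAW r2
6. or @i8  | tail

ISSUED = 1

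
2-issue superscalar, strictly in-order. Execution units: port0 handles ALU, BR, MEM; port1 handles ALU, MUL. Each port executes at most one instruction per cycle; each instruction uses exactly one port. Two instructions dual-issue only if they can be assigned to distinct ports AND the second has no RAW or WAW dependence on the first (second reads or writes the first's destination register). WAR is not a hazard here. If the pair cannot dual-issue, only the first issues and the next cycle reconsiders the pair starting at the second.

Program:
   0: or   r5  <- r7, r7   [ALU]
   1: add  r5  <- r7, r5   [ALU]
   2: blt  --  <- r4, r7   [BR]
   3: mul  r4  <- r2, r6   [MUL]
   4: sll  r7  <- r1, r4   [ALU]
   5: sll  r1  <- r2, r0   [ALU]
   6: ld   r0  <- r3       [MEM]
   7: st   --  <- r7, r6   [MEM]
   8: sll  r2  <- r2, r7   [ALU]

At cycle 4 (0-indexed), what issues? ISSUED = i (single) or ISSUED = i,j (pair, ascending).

ISSUED = 6

#0 head=0: or i0 RAW+WAW r5
#1 head=1: add+blt i1,i2 2-wide
#2 head=3: mul i3 RAW r4
#3 head=4: sll+sll i4,i5 2-wide
#4 head=6: ld i6 no-port MEM/MEM
#5 head=7: st+sll i7,i8 2-wide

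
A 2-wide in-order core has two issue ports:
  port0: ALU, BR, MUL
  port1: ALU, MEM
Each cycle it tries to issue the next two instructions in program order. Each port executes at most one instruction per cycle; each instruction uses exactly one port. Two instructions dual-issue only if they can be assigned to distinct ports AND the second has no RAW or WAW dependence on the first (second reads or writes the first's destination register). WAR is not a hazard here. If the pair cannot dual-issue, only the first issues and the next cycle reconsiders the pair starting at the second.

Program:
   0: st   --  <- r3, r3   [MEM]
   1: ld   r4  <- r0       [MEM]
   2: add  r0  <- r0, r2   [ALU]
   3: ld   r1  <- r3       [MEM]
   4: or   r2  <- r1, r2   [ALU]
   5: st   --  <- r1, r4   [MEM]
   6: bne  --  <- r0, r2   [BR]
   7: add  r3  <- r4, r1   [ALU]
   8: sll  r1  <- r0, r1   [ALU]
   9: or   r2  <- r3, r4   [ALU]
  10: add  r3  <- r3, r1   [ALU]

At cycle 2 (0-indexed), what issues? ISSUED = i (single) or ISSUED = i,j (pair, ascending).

t=0 i0:st ; no-port MEM/MEM
t=1 i1/i2:ld add ; pair
t=2 i3:ld ; RAW r1
t=3 i4/i5:or st ; pair
t=4 i6/i7:bne add ; pair
t=5 i8/i9:sll or ; pair
t=6 i10:add ; tail

ISSUED = 3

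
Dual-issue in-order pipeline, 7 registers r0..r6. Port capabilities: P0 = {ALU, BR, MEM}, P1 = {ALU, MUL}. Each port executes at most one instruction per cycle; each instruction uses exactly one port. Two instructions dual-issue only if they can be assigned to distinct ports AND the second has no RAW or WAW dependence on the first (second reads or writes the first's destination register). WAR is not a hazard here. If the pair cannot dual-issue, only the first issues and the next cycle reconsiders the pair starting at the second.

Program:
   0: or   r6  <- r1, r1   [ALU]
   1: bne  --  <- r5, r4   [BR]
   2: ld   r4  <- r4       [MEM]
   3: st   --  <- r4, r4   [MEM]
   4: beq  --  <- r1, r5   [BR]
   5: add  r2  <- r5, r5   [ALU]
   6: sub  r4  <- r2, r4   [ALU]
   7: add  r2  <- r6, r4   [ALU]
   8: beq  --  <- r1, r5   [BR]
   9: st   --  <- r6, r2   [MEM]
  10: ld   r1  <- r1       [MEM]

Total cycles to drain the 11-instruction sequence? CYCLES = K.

0. or.ALU/bne.BR @i0&i1  | dual
1. ld.MEM @i2  | no-port MEM/MEM
2. st.MEM @i3  | no-port MEM/BR
3. beq.BR/add.ALU @i4&i5  | dual
4. sub.ALU @i6  | RAW r4
5. add.ALU/beq.BR @i7&i8  | dual
6. st.MEM @i9  | no-port MEM/MEM
7. ld.MEM @i10  | tail

CYCLES = 8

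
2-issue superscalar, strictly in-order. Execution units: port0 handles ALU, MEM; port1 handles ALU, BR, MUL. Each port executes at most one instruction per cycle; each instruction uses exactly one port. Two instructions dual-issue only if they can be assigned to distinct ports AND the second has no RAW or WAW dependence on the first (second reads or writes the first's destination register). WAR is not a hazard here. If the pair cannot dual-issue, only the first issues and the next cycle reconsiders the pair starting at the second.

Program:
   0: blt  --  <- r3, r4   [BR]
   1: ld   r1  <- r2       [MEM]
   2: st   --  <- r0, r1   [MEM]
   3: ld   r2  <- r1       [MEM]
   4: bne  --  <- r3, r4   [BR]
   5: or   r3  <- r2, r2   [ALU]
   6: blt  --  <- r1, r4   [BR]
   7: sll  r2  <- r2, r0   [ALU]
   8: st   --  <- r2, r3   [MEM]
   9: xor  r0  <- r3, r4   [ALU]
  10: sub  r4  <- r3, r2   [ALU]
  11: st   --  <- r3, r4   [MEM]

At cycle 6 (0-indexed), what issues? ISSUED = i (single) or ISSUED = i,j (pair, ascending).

ISSUED = 10

#0 head=0: blt+ld i0+i1 2-wide
#1 head=2: st i2 no-port MEM/MEM
#2 head=3: ld+bne i3+i4 2-wide
#3 head=5: or+blt i5+i6 2-wide
#4 head=7: sll i7 RAW r2
#5 head=8: st+xor i8+i9 2-wide
#6 head=10: sub i10 RAW r4
#7 head=11: st i11 tail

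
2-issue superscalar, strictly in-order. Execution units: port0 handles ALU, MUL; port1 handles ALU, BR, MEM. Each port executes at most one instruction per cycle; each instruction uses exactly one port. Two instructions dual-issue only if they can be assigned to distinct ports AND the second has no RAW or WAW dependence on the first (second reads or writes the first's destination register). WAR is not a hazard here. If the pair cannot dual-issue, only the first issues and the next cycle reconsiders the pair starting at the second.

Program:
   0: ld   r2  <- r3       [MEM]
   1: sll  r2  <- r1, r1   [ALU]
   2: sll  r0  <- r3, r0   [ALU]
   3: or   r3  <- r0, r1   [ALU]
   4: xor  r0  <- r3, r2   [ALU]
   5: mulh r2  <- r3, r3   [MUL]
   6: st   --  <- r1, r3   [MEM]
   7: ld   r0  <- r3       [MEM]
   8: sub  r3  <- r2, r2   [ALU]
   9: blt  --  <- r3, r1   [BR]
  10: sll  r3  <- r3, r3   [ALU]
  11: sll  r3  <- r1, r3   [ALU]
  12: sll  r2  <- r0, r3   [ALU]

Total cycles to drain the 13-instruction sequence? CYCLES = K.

CYCLES = 9

0. ld @i0  | WAW r2
1. sll sll @i1/i2  | dual
2. or @i3  | RAW r3
3. xor mulh @i4/i5  | dual
4. st @i6  | no-port MEM/MEM
5. ld sub @i7/i8  | dual
6. blt sll @i9/i10  | dual
7. sll @i11  | RAW r3
8. sll @i12  | tail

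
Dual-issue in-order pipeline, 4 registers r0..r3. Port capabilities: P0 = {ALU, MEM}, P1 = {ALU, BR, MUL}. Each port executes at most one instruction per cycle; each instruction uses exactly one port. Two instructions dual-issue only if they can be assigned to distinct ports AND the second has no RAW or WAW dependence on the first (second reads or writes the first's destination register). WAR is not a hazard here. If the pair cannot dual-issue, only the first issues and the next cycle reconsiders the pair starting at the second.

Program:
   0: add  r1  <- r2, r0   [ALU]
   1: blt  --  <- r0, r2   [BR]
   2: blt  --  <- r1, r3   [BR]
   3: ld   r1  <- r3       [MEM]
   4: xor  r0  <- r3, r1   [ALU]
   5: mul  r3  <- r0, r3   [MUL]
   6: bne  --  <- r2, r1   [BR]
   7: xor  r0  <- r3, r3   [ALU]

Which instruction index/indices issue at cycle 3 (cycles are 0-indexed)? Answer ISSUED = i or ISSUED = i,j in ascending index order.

#0 head=0: add/blt i0&i1 2-wide
#1 head=2: blt/ld i2&i3 2-wide
#2 head=4: xor i4 RAW r0
#3 head=5: mul i5 no-port MUL/BR
#4 head=6: bne/xor i6&i7 2-wide

ISSUED = 5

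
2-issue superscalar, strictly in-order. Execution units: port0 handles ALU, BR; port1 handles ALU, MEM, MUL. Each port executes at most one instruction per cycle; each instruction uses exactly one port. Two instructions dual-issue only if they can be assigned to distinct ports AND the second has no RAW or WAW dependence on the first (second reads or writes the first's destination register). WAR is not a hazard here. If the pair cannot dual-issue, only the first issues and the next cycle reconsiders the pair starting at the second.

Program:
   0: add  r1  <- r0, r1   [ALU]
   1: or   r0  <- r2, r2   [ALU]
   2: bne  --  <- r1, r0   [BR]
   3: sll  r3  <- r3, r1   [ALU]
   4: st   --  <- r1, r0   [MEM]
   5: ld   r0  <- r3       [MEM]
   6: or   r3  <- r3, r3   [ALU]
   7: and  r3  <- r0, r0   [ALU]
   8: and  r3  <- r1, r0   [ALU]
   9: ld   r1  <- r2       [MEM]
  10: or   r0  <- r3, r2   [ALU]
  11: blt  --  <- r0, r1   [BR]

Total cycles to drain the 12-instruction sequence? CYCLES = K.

  cy0 -> i0+i1 (add.ALU or.ALU) pair
  cy1 -> i2+i3 (bne.BR sll.ALU) pair
  cy2 -> i4 (st.MEM) no-port MEM/MEM
  cy3 -> i5+i6 (ld.MEM or.ALU) pair
  cy4 -> i7 (and.ALU) WAW r3
  cy5 -> i8+i9 (and.ALU ld.MEM) pair
  cy6 -> i10 (or.ALU) RAW r0
  cy7 -> i11 (blt.BR) tail

CYCLES = 8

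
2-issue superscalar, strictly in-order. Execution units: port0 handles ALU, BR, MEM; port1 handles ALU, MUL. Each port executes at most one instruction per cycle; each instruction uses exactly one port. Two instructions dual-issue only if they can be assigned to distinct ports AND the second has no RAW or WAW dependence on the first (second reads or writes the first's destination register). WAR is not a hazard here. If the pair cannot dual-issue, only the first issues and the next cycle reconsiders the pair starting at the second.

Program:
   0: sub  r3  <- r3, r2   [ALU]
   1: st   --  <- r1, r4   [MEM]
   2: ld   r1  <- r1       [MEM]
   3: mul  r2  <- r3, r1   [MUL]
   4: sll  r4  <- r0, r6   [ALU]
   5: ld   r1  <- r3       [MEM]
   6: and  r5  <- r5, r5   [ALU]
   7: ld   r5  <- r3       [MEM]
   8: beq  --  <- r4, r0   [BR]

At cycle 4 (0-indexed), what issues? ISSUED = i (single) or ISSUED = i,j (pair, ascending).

c0: i0+i1 sub+st  2-wide
c1: i2 ld  RAW r1
c2: i3+i4 mul+sll  2-wide
c3: i5+i6 ld+and  2-wide
c4: i7 ld  no-port MEM/BR
c5: i8 beq  tail

ISSUED = 7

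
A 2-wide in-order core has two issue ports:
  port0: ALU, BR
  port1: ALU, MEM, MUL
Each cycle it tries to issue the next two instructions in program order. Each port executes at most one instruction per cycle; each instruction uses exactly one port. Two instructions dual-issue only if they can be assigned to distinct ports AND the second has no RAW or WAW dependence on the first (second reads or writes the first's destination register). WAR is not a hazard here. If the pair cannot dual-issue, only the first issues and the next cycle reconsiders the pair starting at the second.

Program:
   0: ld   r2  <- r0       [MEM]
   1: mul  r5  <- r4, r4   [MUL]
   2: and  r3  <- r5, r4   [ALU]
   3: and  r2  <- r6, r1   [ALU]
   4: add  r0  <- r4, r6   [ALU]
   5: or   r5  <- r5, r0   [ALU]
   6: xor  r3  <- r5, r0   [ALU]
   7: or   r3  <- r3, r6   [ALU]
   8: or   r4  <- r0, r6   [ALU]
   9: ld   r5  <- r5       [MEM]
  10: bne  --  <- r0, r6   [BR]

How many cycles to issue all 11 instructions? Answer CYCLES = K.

CYCLES = 8

t=0 i0:ld ; no-port MEM/MUL
t=1 i1:mul ; RAW r5
t=2 i2,i3:and;and ; pair
t=3 i4:add ; RAW r0
t=4 i5:or ; RAW r5
t=5 i6:xor ; RAW+WAW r3
t=6 i7,i8:or;or ; pair
t=7 i9,i10:ld;bne ; pair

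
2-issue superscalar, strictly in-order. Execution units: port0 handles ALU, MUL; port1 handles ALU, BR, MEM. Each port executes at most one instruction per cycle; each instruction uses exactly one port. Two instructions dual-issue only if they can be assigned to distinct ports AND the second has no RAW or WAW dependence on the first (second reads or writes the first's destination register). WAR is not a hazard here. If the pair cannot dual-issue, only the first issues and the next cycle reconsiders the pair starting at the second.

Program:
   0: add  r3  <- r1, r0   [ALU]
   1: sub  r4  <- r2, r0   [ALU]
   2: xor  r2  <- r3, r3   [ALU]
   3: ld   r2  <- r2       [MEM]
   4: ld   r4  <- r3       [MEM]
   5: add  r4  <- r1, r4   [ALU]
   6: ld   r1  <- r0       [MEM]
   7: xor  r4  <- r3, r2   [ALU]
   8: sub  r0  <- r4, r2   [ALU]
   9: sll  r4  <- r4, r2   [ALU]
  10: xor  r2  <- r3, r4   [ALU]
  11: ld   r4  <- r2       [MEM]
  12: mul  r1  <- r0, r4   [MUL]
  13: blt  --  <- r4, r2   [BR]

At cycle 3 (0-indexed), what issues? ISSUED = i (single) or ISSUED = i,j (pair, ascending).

ISSUED = 4

c0: i0,i1 add.ALU+sub.ALU  pair
c1: i2 xor.ALU  RAW+WAW r2
c2: i3 ld.MEM  no-port MEM/MEM
c3: i4 ld.MEM  RAW+WAW r4
c4: i5,i6 add.ALU+ld.MEM  pair
c5: i7 xor.ALU  RAW r4
c6: i8,i9 sub.ALU+sll.ALU  pair
c7: i10 xor.ALU  RAW r2
c8: i11 ld.MEM  RAW r4
c9: i12,i13 mul.MUL+blt.BR  pair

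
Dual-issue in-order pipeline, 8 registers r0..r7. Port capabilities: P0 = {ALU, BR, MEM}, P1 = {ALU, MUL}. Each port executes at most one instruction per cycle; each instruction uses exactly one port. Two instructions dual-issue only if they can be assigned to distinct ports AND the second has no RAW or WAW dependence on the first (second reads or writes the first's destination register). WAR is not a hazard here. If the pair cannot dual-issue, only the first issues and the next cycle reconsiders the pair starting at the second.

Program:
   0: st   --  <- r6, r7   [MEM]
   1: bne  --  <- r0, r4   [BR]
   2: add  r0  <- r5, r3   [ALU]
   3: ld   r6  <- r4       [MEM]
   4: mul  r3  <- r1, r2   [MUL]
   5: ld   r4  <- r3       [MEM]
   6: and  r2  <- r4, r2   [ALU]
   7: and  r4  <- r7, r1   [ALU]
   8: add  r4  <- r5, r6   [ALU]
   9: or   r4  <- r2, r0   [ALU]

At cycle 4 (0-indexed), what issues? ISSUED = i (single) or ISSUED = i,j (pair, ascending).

ISSUED = 6,7

c0: i0 st  no-port MEM/BR
c1: i1,i2 bne;add  pair
c2: i3,i4 ld;mul  pair
c3: i5 ld  RAW r4
c4: i6,i7 and;and  pair
c5: i8 add  WAW r4
c6: i9 or  tail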